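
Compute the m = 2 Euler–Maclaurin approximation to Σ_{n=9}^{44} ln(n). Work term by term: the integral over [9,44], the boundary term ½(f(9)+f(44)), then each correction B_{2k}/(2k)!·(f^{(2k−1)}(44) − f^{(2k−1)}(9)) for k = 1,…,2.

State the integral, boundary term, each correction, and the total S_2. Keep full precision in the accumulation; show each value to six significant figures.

Integral: ∫_9^44 ln(x) dx = 111.729.
Boundary: ½(f(9) + f(44)) = ½(2.19722 + 3.78419) = 2.99071.
Integral + boundary = 114.720.
Correction k=1: B_{2}/2! · (f^{(1)}(44) − f^{(1)}(9)) = 1/12 · (0.0227273 − 0.111111) = -0.00736532.
Running total after k=1: 114.713.
Correction k=2: B_{4}/4! · (f^{(3)}(44) − f^{(3)}(9)) = −1/720 · (2.34786e-05 − 0.00274348) = 3.77779e-06.

S_2 ≈ 114.713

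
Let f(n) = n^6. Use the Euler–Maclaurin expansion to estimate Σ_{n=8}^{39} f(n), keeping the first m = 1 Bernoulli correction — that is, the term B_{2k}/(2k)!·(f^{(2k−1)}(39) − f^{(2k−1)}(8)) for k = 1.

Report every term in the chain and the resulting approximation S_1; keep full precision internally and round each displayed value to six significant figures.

The integral term ∫_8^39 x^6 dx = 1.96041e+10.
Endpoint term: (f(8) + f(39))/2 = (262144 + 3.51874e+09)/2 = 1.75950e+09.
Running total after boundary: 2.13636e+10.
Correction k=1: B_{2}/2! · (f^{(1)}(39) − f^{(1)}(8)) = 1/12 · (5.41345e+08 − 196608) = 4.50957e+07.

S_1 ≈ 2.14087e+10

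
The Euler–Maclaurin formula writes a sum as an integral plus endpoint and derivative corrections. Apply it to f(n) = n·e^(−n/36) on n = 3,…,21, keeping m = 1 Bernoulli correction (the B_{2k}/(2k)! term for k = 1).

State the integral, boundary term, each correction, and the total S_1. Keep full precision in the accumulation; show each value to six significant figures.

The integral term ∫_3^21 x·e^(−x/36) dx = 146.654.
Boundary: ½(f(3) + f(21)) = ½(2.76013 + 11.7187) = 7.23944.
Running total after boundary: 153.894.
Correction k=1: B_{2}/2! · (f^{(1)}(21) − f^{(1)}(3)) = 1/12 · (0.232515 − 0.843374) = -0.0509050.

S_1 ≈ 153.843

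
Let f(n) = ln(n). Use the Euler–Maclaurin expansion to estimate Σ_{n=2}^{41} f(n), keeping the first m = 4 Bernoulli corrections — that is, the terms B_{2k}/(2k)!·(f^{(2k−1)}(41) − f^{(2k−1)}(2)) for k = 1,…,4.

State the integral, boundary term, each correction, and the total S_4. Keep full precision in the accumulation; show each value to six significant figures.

The integral term ∫_2^41 ln(x) dx = 111.870.
½[f(2) + f(41)] = ½[0.693147 + 3.71357] = 2.20336.
Integral + boundary = 114.074.
k=1: B_{2}/(2)! × [f^{(1)}(41) − f^{(1)}(2)] = 1/12 × (0.0243902 − 0.500000) = -0.0396341.
Running total after k=1: 114.034.
k=2: B_{4}/(4)! × [f^{(3)}(41) − f^{(3)}(2)] = −1/720 × (2.90187e-05 − 0.250000) = 0.000347182.
Running total after k=2: 114.034.
k=3: B_{6}/(6)! × [f^{(5)}(41) − f^{(5)}(2)] = 1/30240 × (2.07153e-07 − 0.750000) = -2.48016e-05.
Running total after k=3: 114.034.
k=4: B_{8}/(8)! × [f^{(7)}(41) − f^{(7)}(2)] = −1/1209600 × (3.69697e-09 − 5.62500) = 4.65030e-06.

S_4 ≈ 114.034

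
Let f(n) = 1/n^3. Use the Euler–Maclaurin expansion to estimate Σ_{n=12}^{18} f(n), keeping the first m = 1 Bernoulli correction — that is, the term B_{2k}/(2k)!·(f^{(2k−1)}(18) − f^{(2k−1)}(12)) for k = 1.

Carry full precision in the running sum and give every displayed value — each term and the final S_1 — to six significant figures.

S_1 ≈ 0.00231377

Integral: ∫_12^18 1/x^3 dx = 0.00192901.
Endpoint term: (f(12) + f(18))/2 = (0.000578704 + 0.000171468)/2 = 0.000375086.
So far: 0.00230410.
Correction k=1: B_{2}/2! · (f^{(1)}(18) − f^{(1)}(12)) = 1/12 · (-2.85780e-05 − (-0.000144676)) = 9.67483e-06.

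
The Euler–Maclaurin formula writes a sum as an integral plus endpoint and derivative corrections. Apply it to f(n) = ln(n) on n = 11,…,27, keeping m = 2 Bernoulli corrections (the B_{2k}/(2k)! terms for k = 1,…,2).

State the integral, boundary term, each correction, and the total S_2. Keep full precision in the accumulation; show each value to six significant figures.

Integral: ∫_11^27 ln(x) dx = 46.6107.
Boundary: ½(f(11) + f(27)) = ½(2.39790 + 3.29584) = 2.84687.
Integral + boundary = 49.4576.
Correction k=1: B_{2}/2! · (f^{(1)}(27) − f^{(1)}(11)) = 1/12 · (0.0370370 − 0.0909091) = -0.00448934.
After k=1: 49.4531.
Correction k=2: B_{4}/4! · (f^{(3)}(27) − f^{(3)}(11)) = −1/720 · (0.000101611 − 0.00150263) = 1.94586e-06.

S_2 ≈ 49.4531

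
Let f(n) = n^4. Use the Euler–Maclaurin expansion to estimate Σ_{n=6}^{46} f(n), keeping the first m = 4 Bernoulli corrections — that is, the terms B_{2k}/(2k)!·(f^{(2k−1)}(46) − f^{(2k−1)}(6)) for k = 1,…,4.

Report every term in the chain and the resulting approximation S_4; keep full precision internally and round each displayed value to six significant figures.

∫_6^46 x^4 dx evaluates to 4.11910e+07.
Endpoint term: (f(6) + f(46))/2 = (1296.00 + 4.47746e+06)/2 = 2.23938e+06.
Integral + boundary = 4.34304e+07.
Correction k=1: B_{2}/2! · (f^{(1)}(46) − f^{(1)}(6)) = 1/12 · (389344 − 864.000) = 32373.3.
Partial sum through k=1: 4.34628e+07.
Correction k=2: B_{4}/4! · (f^{(3)}(46) − f^{(3)}(6)) = −1/720 · (1104.00 − 144.000) = -1.33333.
Partial sum through k=2: 4.34628e+07.
Correction k=3: B_{6}/6! · (f^{(5)}(46) − f^{(5)}(6)) = 1/30240 · (0.00000 − 0.00000) = 0.00000.
Partial sum through k=3: 4.34628e+07.
Correction k=4: B_{8}/8! · (f^{(7)}(46) − f^{(7)}(6)) = −1/1209600 · (0.00000 − 0.00000) = 0.00000.

S_4 ≈ 4.34628e+07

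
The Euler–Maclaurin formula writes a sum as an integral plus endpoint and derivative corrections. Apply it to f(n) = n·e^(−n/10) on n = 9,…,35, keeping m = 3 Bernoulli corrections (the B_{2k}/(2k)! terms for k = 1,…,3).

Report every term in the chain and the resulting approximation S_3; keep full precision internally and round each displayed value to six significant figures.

S_3 ≈ 66.0078

Integral: ∫_9^35 x·e^(−x/10) dx = 63.6594.
½[f(9) + f(35)] = ½[3.65913 + 1.05691] = 2.35802.
So far: 66.0174.
k=1: B_{2}/(2)! × [f^{(1)}(35) − f^{(1)}(9)] = 1/12 × (-0.0754935 − 0.0406570) = -0.00967920.
Running total after k=1: 66.0078.
k=2: B_{4}/(4)! × [f^{(3)}(35) − f^{(3)}(9)] = −1/720 × (-0.000150987 − 0.00853796) = 1.20680e-05.
Running total after k=2: 66.0078.
k=3: B_{6}/(6)! × [f^{(5)}(35) − f^{(5)}(9)] = 1/30240 × (4.52961e-06 − 0.000166694) = -5.36256e-09.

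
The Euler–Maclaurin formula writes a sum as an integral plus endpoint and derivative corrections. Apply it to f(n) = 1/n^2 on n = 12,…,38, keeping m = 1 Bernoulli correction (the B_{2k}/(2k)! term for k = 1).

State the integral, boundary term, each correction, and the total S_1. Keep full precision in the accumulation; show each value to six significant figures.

∫_12^38 1/x^2 dx evaluates to 0.0570175.
Boundary: ½(f(12) + f(38)) = ½(0.00694444 + 0.000692521) = 0.00381848.
So far: 0.0608360.
k=1: B_{2}/(2)! × [f^{(1)}(38) − f^{(1)}(12)] = 1/12 × (-3.64485e-05 − (-0.00115741)) = 9.34132e-05.

S_1 ≈ 0.0609294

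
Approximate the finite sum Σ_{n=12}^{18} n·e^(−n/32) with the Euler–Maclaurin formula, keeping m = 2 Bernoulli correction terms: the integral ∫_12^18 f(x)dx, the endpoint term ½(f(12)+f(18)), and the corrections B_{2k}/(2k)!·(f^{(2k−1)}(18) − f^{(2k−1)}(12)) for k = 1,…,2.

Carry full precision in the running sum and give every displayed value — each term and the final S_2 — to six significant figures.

∫_12^18 x·e^(−x/32) dx evaluates to 56.0508.
Endpoint term: (f(12) + f(18))/2 = (8.24747 + 10.2561)/2 = 9.25178.
So far: 65.3026.
Order-1 term: 1/12 · (0.249280 − 0.429556) = -0.0150230.
After k=1: 65.2875.
Order-2 term: −1/720 · (0.00135629 − 0.00176185) = 5.63271e-07.

S_2 ≈ 65.2875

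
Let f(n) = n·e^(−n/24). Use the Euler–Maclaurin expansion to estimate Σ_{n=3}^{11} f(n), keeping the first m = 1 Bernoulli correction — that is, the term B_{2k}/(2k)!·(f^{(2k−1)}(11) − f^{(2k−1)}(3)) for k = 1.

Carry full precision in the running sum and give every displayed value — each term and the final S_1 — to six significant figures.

S_1 ≈ 45.4610

Integral: ∫_3^11 x·e^(−x/24) dx = 40.6952.
Boundary: ½(f(3) + f(11)) = ½(2.64749 + 6.95570) = 4.80160.
So far: 45.4968.
Correction k=1: B_{2}/2! · (f^{(1)}(11) − f^{(1)}(3)) = 1/12 · (0.342516 − 0.772185) = -0.0358058.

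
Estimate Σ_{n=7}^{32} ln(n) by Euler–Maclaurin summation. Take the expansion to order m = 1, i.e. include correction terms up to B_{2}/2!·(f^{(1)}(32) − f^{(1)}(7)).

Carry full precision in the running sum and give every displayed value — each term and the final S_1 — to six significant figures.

Integral: ∫_7^32 ln(x) dx = 72.2822.
½[f(7) + f(32)] = ½[1.94591 + 3.46574] = 2.70582.
Running total after boundary: 74.9880.
k=1: B_{2}/(2)! × [f^{(1)}(32) − f^{(1)}(7)] = 1/12 × (0.0312500 − 0.142857) = -0.00930060.

S_1 ≈ 74.9787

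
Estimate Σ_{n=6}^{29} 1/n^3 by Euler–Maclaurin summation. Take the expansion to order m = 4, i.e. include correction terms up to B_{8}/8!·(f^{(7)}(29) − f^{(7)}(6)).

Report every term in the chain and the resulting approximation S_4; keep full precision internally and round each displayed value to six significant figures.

∫_6^29 1/x^3 dx evaluates to 0.0132944.
½[f(6) + f(29)] = ½[0.00462963 + 4.10021e-05] = 0.00233532.
Integral + boundary = 0.0156297.
Correction k=1: B_{2}/2! · (f^{(1)}(29) − f^{(1)}(6)) = 1/12 · (-4.24160e-06 − (-0.00231481)) = 0.000192548.
Partial sum through k=1: 0.0158222.
Correction k=2: B_{4}/4! · (f^{(3)}(29) − f^{(3)}(6)) = −1/720 · (-1.00870e-07 − (-0.00128601)) = -1.78598e-06.
Partial sum through k=2: 0.0158204.
Correction k=3: B_{6}/6! · (f^{(5)}(29) − f^{(5)}(6)) = 1/30240 · (-5.03752e-09 − (-0.00150034)) = 4.96143e-08.
Partial sum through k=3: 0.0158205.
Correction k=4: B_{8}/8! · (f^{(7)}(29) − f^{(7)}(6)) = −1/1209600 · (-4.31274e-10 − (-0.00300069)) = -2.48073e-09.

S_4 ≈ 0.0158205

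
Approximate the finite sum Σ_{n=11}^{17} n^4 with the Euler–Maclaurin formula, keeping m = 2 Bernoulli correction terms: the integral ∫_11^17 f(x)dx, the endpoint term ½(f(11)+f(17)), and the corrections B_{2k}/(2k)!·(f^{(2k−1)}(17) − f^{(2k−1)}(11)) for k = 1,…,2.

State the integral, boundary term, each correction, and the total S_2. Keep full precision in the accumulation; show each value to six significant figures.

S_2 ≈ 302036

∫_11^17 x^4 dx evaluates to 251761.
Boundary: ½(f(11) + f(17)) = ½(14641.0 + 83521.0) = 49081.0.
So far: 300842.
Order-1 term: 1/12 · (19652.0 − 5324.00) = 1194.00.
Running total after k=1: 302036.
Order-2 term: −1/720 · (408.000 − 264.000) = -0.200000.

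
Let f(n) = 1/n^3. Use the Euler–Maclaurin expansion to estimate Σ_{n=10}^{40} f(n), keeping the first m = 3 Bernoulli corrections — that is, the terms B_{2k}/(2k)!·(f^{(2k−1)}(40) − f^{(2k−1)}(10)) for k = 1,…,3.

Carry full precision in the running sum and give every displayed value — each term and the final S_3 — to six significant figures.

S_3 ≈ 0.00522013

∫_10^40 1/x^3 dx evaluates to 0.00468750.
½[f(10) + f(40)] = ½[0.00100000 + 1.56250e-05] = 0.000507813.
So far: 0.00519531.
Order-1 term: 1/12 · (-1.17187e-06 − (-0.000300000)) = 2.49023e-05.
After k=1: 0.00522021.
Order-2 term: −1/720 · (-1.46484e-08 − (-6.00000e-05)) = -8.33130e-08.
After k=2: 0.00522013.
Order-3 term: 1/30240 · (-3.84521e-10 − (-2.52000e-05)) = 8.33321e-10.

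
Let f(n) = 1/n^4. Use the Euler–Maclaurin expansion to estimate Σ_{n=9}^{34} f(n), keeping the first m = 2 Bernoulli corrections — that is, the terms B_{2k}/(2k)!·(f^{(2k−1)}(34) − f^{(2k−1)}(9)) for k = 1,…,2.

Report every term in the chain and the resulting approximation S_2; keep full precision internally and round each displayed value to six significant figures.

∫_9^34 1/x^4 dx evaluates to 0.000448766.
Endpoint term: (f(9) + f(34))/2 = (0.000152416 + 7.48315e-07)/2 = 7.65821e-05.
Running total after boundary: 0.000525349.
Correction k=1: B_{2}/2! · (f^{(1)}(34) − f^{(1)}(9)) = 1/12 · (-8.80370e-08 − (-6.77404e-05)) = 5.63769e-06.
After k=1: 0.000530986.
Correction k=2: B_{4}/4! · (f^{(3)}(34) − f^{(3)}(9)) = −1/720 · (-2.28470e-09 − (-2.50890e-05)) = -3.48427e-08.

S_2 ≈ 0.000530951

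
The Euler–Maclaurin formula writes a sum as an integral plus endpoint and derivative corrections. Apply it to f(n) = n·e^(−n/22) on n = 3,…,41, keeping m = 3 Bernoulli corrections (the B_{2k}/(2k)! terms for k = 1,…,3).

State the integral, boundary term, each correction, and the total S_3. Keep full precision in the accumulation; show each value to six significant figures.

∫_3^41 x·e^(−x/22) dx evaluates to 264.910.
Boundary: ½(f(3) + f(41)) = ½(2.61758 + 6.35941) = 4.48849.
Integral + boundary = 269.398.
Correction k=1: B_{2}/2! · (f^{(1)}(41) − f^{(1)}(3)) = 1/12 · (-0.133957 − 0.753545) = -0.0739584.
Running total after k=1: 269.324.
Correction k=2: B_{4}/4! · (f^{(3)}(41) − f^{(3)}(3)) = −1/720 · (0.000364171 − 0.00516239) = 6.66419e-06.
Running total after k=2: 269.324.
Correction k=3: B_{6}/6! · (f^{(5)}(41) − f^{(5)}(3)) = 1/30240 · (2.07668e-06 − 1.81154e-05) = -5.30382e-10.

S_3 ≈ 269.324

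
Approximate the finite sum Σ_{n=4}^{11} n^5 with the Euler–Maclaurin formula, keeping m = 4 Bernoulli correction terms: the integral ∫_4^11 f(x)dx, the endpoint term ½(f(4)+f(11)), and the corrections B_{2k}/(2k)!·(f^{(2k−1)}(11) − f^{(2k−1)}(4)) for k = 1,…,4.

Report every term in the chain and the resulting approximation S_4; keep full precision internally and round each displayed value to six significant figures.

S_4 ≈ 381600

Integral: ∫_4^11 x^5 dx = 294578.
Endpoint term: (f(4) + f(11))/2 = (1024.00 + 161051)/2 = 81037.5.
Integral + boundary = 375615.
Order-1 term: 1/12 · (73205.0 − 1280.00) = 5993.75.
Running total after k=1: 381609.
Order-2 term: −1/720 · (7260.00 − 960.000) = -8.75000.
Running total after k=2: 381600.
Order-3 term: 1/30240 · (120.000 − 120.000) = 0.00000.
Running total after k=3: 381600.
Order-4 term: −1/1209600 · (0.00000 − 0.00000) = 0.00000.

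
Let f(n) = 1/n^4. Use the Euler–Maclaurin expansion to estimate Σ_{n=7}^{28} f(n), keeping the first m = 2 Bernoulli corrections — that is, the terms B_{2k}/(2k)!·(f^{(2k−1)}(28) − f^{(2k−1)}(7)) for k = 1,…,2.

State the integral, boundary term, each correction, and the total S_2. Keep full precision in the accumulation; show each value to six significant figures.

S_2 ≈ 0.00118530

∫_7^28 1/x^4 dx evaluates to 0.000956633.
Endpoint term: (f(7) + f(28))/2 = (0.000416493 + 1.62693e-06)/2 = 0.000209060.
Integral + boundary = 0.00116569.
Correction k=1: B_{2}/2! · (f^{(1)}(28) − f^{(1)}(7)) = 1/12 · (-2.32418e-07 − (-0.000237996)) = 1.98136e-05.
Partial sum through k=1: 0.00118551.
Correction k=2: B_{4}/4! · (f^{(3)}(28) − f^{(3)}(7)) = −1/720 · (-8.89355e-09 − (-0.000145712)) = -2.02365e-07.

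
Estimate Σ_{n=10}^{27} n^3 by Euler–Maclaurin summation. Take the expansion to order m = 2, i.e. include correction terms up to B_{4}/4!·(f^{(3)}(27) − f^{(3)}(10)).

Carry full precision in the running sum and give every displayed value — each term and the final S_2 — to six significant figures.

The integral term ∫_10^27 x^3 dx = 130360.
Boundary: ½(f(10) + f(27)) = ½(1000.00 + 19683.0) = 10341.5.
Running total after boundary: 140702.
k=1: B_{2}/(2)! × [f^{(1)}(27) − f^{(1)}(10)] = 1/12 × (2187.00 − 300.000) = 157.250.
Partial sum through k=1: 140859.
k=2: B_{4}/(4)! × [f^{(3)}(27) − f^{(3)}(10)] = −1/720 × (6.00000 − 6.00000) = 0.00000.

S_2 ≈ 140859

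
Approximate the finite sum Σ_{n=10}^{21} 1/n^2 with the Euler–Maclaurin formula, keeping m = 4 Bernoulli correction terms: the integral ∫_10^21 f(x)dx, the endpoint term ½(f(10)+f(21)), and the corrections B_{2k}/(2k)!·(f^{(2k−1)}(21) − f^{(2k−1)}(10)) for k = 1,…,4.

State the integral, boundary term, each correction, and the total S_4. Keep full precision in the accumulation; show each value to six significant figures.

S_4 ≈ 0.0586631

∫_10^21 1/x^2 dx evaluates to 0.0523810.
Endpoint term: (f(10) + f(21))/2 = (0.0100000 + 0.00226757)/2 = 0.00613379.
Integral + boundary = 0.0585147.
Correction k=1: B_{2}/2! · (f^{(1)}(21) − f^{(1)}(10)) = 1/12 · (-0.000215959 − (-0.00200000)) = 0.000148670.
Running total after k=1: 0.0586634.
Correction k=2: B_{4}/4! · (f^{(3)}(21) − f^{(3)}(10)) = −1/720 · (-5.87645e-06 − (-0.000240000)) = -3.25172e-07.
Running total after k=2: 0.0586631.
Correction k=3: B_{6}/6! · (f^{(5)}(21) − f^{(5)}(10)) = 1/30240 · (-3.99758e-07 − (-7.20000e-05)) = 2.36773e-09.
Running total after k=3: 0.0586631.
Correction k=4: B_{8}/8! · (f^{(7)}(21) − f^{(7)}(10)) = −1/1209600 · (-5.07630e-08 − (-4.03200e-05)) = -3.32914e-11.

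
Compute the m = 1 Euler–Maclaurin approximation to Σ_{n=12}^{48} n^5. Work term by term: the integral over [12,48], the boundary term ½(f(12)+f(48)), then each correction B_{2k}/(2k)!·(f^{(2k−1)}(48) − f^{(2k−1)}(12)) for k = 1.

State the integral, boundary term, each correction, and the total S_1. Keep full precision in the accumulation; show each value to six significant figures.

∫_12^48 x^5 dx evaluates to 2.03793e+09.
Boundary: ½(f(12) + f(48)) = ½(248832 + 2.54804e+08) = 1.27526e+08.
Running total after boundary: 2.16546e+09.
k=1: B_{2}/(2)! × [f^{(1)}(48) − f^{(1)}(12)] = 1/12 × (2.65421e+07 − 103680) = 2.20320e+06.

S_1 ≈ 2.16766e+09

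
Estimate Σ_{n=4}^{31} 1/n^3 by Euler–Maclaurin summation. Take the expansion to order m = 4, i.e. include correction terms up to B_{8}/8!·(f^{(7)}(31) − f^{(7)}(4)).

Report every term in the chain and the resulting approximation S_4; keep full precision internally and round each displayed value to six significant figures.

S_4 ≈ 0.0395161

The integral term ∫_4^31 1/x^3 dx = 0.0307297.
Endpoint term: (f(4) + f(31))/2 = (0.0156250 + 3.35672e-05)/2 = 0.00782928.
So far: 0.0385590.
k=1: B_{2}/(2)! × [f^{(1)}(31) − f^{(1)}(4)] = 1/12 × (-3.24844e-06 − (-0.0117188)) = 0.000976292.
After k=1: 0.0395353.
k=2: B_{4}/(4)! × [f^{(3)}(31) − f^{(3)}(4)] = −1/720 × (-6.76054e-08 − (-0.0146484)) = -2.03450e-05.
After k=2: 0.0395149.
k=3: B_{6}/(6)! × [f^{(5)}(31) − f^{(5)}(4)] = 1/30240 × (-2.95466e-09 − (-0.0384521)) = 1.27157e-06.
After k=3: 0.0395162.
k=4: B_{8}/(8)! × [f^{(7)}(31) − f^{(7)}(4)] = −1/1209600 × (-2.21369e-10 − (-0.173035)) = -1.43051e-07.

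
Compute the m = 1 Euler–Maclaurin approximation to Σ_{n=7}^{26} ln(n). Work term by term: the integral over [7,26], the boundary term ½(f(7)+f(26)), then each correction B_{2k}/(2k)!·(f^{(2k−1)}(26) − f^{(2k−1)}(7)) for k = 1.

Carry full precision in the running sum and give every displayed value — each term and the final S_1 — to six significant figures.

S_1 ≈ 54.6824

The integral term ∫_7^26 ln(x) dx = 52.0891.
½[f(7) + f(26)] = ½[1.94591 + 3.25810] = 2.60200.
Integral + boundary = 54.6911.
k=1: B_{2}/(2)! × [f^{(1)}(26) − f^{(1)}(7)] = 1/12 × (0.0384615 − 0.142857) = -0.00869963.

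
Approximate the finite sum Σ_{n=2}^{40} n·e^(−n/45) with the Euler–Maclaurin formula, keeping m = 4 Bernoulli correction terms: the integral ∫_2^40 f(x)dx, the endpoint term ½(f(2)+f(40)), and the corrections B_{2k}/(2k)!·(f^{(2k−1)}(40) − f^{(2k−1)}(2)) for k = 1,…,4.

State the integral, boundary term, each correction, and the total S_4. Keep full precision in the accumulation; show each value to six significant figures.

S_4 ≈ 459.660

∫_2^40 x·e^(−x/45) dx evaluates to 450.554.
Boundary: ½(f(2) + f(40)) = ½(1.91306 + 16.4445) = 9.17877.
Integral + boundary = 459.733.
k=1: B_{2}/(2)! × [f^{(1)}(40) − f^{(1)}(2)] = 1/12 × (0.0456791 − 0.914016) = -0.0723614.
Partial sum through k=1: 459.660.
k=2: B_{4}/(4)! × [f^{(3)}(40) − f^{(3)}(2)] = −1/720 × (0.000428594 − 0.00139609) = 1.34374e-06.
Partial sum through k=2: 459.660.
k=3: B_{6}/(6)! × [f^{(5)}(40) − f^{(5)}(2)] = 1/30240 × (4.12164e-07 − 1.15595e-06) = -2.45962e-11.
Partial sum through k=3: 459.660.
k=4: B_{8}/(8)! × [f^{(7)}(40) − f^{(7)}(2)] = −1/1209600 × (3.02556e-10 − 8.01226e-10) = 4.12260e-16.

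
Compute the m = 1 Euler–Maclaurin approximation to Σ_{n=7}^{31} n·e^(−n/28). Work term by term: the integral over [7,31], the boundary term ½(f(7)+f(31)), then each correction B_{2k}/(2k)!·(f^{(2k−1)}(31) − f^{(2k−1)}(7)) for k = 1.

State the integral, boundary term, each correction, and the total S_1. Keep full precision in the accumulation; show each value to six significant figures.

∫_7^31 x·e^(−x/28) dx evaluates to 217.236.
½[f(7) + f(31)] = ½[5.45161 + 10.2456] = 7.84858.
Running total after boundary: 225.084.
Correction k=1: B_{2}/2! · (f^{(1)}(31) − f^{(1)}(7)) = 1/12 · (-0.0354109 − 0.584101) = -0.0516260.

S_1 ≈ 225.033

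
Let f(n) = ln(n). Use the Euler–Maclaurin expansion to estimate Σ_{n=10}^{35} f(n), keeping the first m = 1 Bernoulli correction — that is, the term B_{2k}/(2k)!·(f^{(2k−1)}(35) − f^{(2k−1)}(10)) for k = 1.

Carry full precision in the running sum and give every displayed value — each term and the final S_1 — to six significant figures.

The integral term ∫_10^35 ln(x) dx = 76.4113.
Boundary: ½(f(10) + f(35)) = ½(2.30259 + 3.55535) = 2.92897.
So far: 79.3403.
k=1: B_{2}/(2)! × [f^{(1)}(35) − f^{(1)}(10)] = 1/12 × (0.0285714 − 0.100000) = -0.00595238.

S_1 ≈ 79.3343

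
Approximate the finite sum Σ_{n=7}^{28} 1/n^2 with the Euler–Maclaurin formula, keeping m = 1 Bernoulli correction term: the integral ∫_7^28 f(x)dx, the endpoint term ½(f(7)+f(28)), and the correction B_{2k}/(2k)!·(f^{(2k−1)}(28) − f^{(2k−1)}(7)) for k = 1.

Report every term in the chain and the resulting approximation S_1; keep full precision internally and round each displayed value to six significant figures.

S_1 ≈ 0.118463

Integral: ∫_7^28 1/x^2 dx = 0.107143.
Boundary: ½(f(7) + f(28)) = ½(0.0204082 + 0.00127551) = 0.0108418.
Running total after boundary: 0.117985.
Order-1 term: 1/12 · (-9.11079e-05 − (-0.00583090)) = 0.000478316.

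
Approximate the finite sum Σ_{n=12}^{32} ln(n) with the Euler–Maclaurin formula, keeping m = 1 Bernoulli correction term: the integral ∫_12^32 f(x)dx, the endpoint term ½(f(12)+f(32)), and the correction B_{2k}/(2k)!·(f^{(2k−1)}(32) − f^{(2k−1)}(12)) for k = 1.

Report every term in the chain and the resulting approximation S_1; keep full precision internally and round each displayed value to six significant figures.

Integral: ∫_12^32 ln(x) dx = 61.0847.
Endpoint term: (f(12) + f(32))/2 = (2.48491 + 3.46574)/2 = 2.97532.
Integral + boundary = 64.0600.
Correction k=1: B_{2}/2! · (f^{(1)}(32) − f^{(1)}(12)) = 1/12 · (0.0312500 − 0.0833333) = -0.00434028.

S_1 ≈ 64.0557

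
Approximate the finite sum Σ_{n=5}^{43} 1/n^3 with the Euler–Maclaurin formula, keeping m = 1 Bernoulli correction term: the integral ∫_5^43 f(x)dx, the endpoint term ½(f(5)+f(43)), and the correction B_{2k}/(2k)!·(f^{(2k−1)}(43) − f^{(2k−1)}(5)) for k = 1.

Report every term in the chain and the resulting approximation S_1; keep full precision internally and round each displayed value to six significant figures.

Integral: ∫_5^43 1/x^3 dx = 0.0197296.
½[f(5) + f(43)] = ½[0.00800000 + 1.25775e-05] = 0.00400629.
Integral + boundary = 0.0237359.
Correction k=1: B_{2}/2! · (f^{(1)}(43) − f^{(1)}(5)) = 1/12 · (-8.77501e-07 − (-0.00480000)) = 0.000399927.

S_1 ≈ 0.0241358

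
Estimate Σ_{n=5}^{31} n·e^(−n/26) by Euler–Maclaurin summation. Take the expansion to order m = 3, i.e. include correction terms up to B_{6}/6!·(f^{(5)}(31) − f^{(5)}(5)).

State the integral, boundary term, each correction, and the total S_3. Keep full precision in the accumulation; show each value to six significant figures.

S_3 ≈ 221.883

The integral term ∫_5^31 x·e^(−x/26) dx = 215.176.
Endpoint term: (f(5) + f(31))/2 = (4.12526 + 9.40912)/2 = 6.76719.
So far: 221.943.
Correction k=1: B_{2}/2! · (f^{(1)}(31) − f^{(1)}(5)) = 1/12 · (-0.0583692 − 0.666389) = -0.0603965.
Partial sum through k=1: 221.883.
Correction k=2: B_{4}/4! · (f^{(3)}(31) − f^{(3)}(5)) = −1/720 · (0.000811643 − 0.00342677) = 3.63212e-06.
Partial sum through k=2: 221.883.
Correction k=3: B_{6}/6! · (f^{(5)}(31) − f^{(5)}(5)) = 1/30240 · (2.52904e-06 − 8.68011e-06) = -2.03408e-10.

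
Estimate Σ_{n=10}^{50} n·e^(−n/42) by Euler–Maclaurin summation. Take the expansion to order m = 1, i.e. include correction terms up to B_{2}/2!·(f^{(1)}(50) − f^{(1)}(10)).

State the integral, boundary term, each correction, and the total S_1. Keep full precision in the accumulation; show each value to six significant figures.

The integral term ∫_10^50 x·e^(−x/42) dx = 546.319.
½[f(10) + f(50)] = ½[7.88128 + 15.2038] = 11.5425.
So far: 557.862.
k=1: B_{2}/(2)! × [f^{(1)}(50) − f^{(1)}(10)] = 1/12 × (-0.0579193 − 0.600478) = -0.0548665.

S_1 ≈ 557.807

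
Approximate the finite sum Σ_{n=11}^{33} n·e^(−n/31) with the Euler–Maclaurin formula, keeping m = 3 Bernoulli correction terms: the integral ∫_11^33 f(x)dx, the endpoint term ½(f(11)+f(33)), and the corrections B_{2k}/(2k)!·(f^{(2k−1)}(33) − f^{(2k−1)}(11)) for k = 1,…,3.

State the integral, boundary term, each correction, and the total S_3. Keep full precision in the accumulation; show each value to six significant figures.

Integral: ∫_11^33 x·e^(−x/31) dx = 228.804.
½[f(11) + f(33)] = ½[7.71415 + 11.3815] = 9.54784.
Integral + boundary = 238.352.
k=1: B_{2}/(2)! × [f^{(1)}(33) − f^{(1)}(11)] = 1/12 × (-0.0222513 − 0.452443) = -0.0395579.
Running total after k=1: 238.312.
k=2: B_{4}/(4)! × [f^{(3)}(33) − f^{(3)}(11)] = −1/720 × (0.000694629 − 0.00193030) = 1.71621e-06.
Running total after k=2: 238.312.
k=3: B_{6}/(6)! × [f^{(5)}(33) − f^{(5)}(11)] = 1/30240 × (1.46973e-06 − 3.52736e-06) = -6.80432e-11.

S_3 ≈ 238.312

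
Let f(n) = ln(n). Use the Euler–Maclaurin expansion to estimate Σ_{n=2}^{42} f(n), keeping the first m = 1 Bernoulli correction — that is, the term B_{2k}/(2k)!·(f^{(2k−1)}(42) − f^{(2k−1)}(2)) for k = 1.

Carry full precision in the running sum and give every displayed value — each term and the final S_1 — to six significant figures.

S_1 ≈ 117.772

∫_2^42 ln(x) dx evaluates to 115.596.
Boundary: ½(f(2) + f(42)) = ½(0.693147 + 3.73767) = 2.21541.
So far: 117.811.
Correction k=1: B_{2}/2! · (f^{(1)}(42) − f^{(1)}(2)) = 1/12 · (0.0238095 − 0.500000) = -0.0396825.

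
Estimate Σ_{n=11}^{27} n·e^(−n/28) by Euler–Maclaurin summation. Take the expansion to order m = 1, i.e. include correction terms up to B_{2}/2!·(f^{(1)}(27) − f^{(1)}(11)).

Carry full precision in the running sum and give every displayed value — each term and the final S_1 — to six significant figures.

S_1 ≈ 158.930

∫_11^27 x·e^(−x/28) dx evaluates to 150.103.
Endpoint term: (f(11) + f(27))/2 = (7.42638 + 10.2939)/2 = 8.86014.
Running total after boundary: 158.963.
k=1: B_{2}/(2)! × [f^{(1)}(27) − f^{(1)}(11)] = 1/12 × (0.0136163 − 0.409897) = -0.0330234.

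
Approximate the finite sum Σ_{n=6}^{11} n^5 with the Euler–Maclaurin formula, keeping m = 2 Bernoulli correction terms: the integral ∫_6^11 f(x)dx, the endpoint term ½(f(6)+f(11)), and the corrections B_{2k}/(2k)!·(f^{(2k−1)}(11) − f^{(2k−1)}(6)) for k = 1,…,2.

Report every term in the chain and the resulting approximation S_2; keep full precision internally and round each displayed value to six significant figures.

The integral term ∫_6^11 x^5 dx = 287484.
Boundary: ½(f(6) + f(11)) = ½(7776.00 + 161051) = 84413.5.
Integral + boundary = 371898.
Correction k=1: B_{2}/2! · (f^{(1)}(11) − f^{(1)}(6)) = 1/12 · (73205.0 − 6480.00) = 5560.42.
Running total after k=1: 377458.
Correction k=2: B_{4}/4! · (f^{(3)}(11) − f^{(3)}(6)) = −1/720 · (7260.00 − 2160.00) = -7.08333.

S_2 ≈ 377451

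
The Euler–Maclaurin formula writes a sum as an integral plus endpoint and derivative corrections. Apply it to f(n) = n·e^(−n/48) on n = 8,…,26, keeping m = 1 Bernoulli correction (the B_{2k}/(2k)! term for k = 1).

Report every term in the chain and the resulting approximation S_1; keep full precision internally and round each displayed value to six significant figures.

The integral term ∫_8^26 x·e^(−x/48) dx = 208.868.
½[f(8) + f(26)] = ½[6.77185 + 15.1262] = 10.9490.
Integral + boundary = 219.817.
k=1: B_{2}/(2)! × [f^{(1)}(26) − f^{(1)}(8)] = 1/12 × (0.266648 − 0.705401) = -0.0365628.

S_1 ≈ 219.781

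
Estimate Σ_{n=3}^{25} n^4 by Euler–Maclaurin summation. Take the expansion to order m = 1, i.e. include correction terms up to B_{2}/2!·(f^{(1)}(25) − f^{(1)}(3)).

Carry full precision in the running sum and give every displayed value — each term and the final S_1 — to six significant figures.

S_1 ≈ 2.15363e+06

The integral term ∫_3^25 x^4 dx = 1.95308e+06.
Endpoint term: (f(3) + f(25))/2 = (81.0000 + 390625)/2 = 195353.
Running total after boundary: 2.14843e+06.
Order-1 term: 1/12 · (62500.0 − 108.000) = 5199.33.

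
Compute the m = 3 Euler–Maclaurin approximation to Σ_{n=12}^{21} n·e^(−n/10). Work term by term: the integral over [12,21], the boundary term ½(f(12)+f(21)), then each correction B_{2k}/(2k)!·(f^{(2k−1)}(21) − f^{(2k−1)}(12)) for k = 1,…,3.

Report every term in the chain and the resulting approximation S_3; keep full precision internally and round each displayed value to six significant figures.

The integral term ∫_12^21 x·e^(−x/10) dx = 28.3012.
½[f(12) + f(21)] = ½[3.61433 + 2.57158] = 3.09296.
So far: 31.3942.
Order-1 term: 1/12 · (-0.134702 − (-0.0602388)) = -0.00620527.
Partial sum through k=1: 31.3880.
Order-2 term: −1/720 · (0.00110211 − 0.00542150) = 5.99915e-06.
Partial sum through k=2: 31.3880.
Order-3 term: 1/30240 · (3.55124e-05 − 0.000114454) = -2.61050e-09.

S_3 ≈ 31.3880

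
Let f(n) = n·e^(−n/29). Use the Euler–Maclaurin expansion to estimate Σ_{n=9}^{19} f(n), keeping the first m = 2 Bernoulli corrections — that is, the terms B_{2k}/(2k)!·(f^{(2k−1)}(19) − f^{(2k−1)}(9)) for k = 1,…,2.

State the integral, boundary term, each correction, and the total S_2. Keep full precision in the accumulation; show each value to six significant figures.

The integral term ∫_9^19 x·e^(−x/29) dx = 85.0412.
Boundary: ½(f(9) + f(19)) = ½(6.59875 + 9.86770) = 8.23322.
Integral + boundary = 93.2744.
Order-1 term: 1/12 · (0.179087 − 0.505651) = -0.0272137.
After k=1: 93.2472.
Order-2 term: −1/720 · (0.00144803 − 0.00234487) = 1.24562e-06.

S_2 ≈ 93.2472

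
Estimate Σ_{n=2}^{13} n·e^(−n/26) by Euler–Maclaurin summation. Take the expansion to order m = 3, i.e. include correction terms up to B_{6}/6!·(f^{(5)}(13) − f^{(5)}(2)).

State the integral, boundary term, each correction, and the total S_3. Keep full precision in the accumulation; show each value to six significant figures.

∫_2^13 x·e^(−x/26) dx evaluates to 59.0776.
Boundary: ½(f(2) + f(13)) = ½(1.85192 + 7.88490) = 4.86841.
So far: 63.9460.
k=1: B_{2}/(2)! × [f^{(1)}(13) − f^{(1)}(2)] = 1/12 × (0.303265 − 0.854733) = -0.0459557.
After k=1: 63.9000.
k=2: B_{4}/(4)! × [f^{(3)}(13) − f^{(3)}(2)] = −1/720 × (0.00224309 − 0.00400393) = 2.44561e-06.
After k=2: 63.9000.
k=3: B_{6}/(6)! × [f^{(5)}(13) − f^{(5)}(2)] = 1/30240 × (5.97272e-06 − 9.97553e-06) = -1.32368e-10.

S_3 ≈ 63.9000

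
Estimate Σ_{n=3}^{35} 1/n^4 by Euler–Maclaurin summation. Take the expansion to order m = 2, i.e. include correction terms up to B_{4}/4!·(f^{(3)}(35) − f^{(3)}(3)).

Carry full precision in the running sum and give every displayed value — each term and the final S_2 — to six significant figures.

S_2 ≈ 0.0198066

The integral term ∫_3^35 1/x^4 dx = 0.0123379.
Endpoint term: (f(3) + f(35))/2 = (0.0123457 + 6.66389e-07)/2 = 0.00617317.
So far: 0.0185111.
Order-1 term: 1/12 · (-7.61587e-08 − (-0.0164609)) = 0.00137174.
After k=1: 0.0198828.
Order-2 term: −1/720 · (-1.86511e-09 − (-0.0548697)) = -7.62079e-05.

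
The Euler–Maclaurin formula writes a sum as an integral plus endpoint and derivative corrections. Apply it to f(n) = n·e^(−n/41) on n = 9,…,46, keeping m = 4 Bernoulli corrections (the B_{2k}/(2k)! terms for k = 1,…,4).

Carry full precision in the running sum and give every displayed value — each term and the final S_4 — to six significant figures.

∫_9^46 x·e^(−x/41) dx evaluates to 484.395.
Boundary: ½(f(9) + f(46)) = ½(7.22619 + 14.9796) = 11.1029.
Integral + boundary = 495.498.
k=1: B_{2}/(2)! × [f^{(1)}(46) − f^{(1)}(9)] = 1/12 × (-0.0397127 − 0.626662) = -0.0555312.
After k=1: 495.442.
k=2: B_{4}/(4)! × [f^{(3)}(46) − f^{(3)}(9)] = −1/720 × (0.000363816 − 0.00132807) = 1.33924e-06.
After k=2: 495.442.
k=3: B_{6}/(6)! × [f^{(5)}(46) − f^{(5)}(9)] = 1/30240 × (4.46911e-07 − 1.35833e-06) = -3.01394e-11.
After k=3: 495.442.
k=4: B_{8}/(8)! × [f^{(7)}(46) − f^{(7)}(9)] = −1/1209600 × (4.02970e-10 − 1.14611e-09) = 6.14365e-16.

S_4 ≈ 495.442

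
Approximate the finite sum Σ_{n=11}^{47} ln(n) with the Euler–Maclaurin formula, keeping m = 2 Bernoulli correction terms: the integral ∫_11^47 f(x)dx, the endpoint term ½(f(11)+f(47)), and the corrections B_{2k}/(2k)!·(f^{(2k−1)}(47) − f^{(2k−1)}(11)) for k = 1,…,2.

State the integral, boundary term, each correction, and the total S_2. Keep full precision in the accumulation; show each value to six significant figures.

S_2 ≈ 121.698

Integral: ∫_11^47 ln(x) dx = 118.580.
Endpoint term: (f(11) + f(47))/2 = (2.39790 + 3.85015)/2 = 3.12402.
Integral + boundary = 121.704.
k=1: B_{2}/(2)! × [f^{(1)}(47) − f^{(1)}(11)] = 1/12 × (0.0212766 − 0.0909091) = -0.00580271.
Partial sum through k=1: 121.698.
k=2: B_{4}/(4)! × [f^{(3)}(47) − f^{(3)}(11)] = −1/720 × (1.92636e-05 − 0.00150263) = 2.06023e-06.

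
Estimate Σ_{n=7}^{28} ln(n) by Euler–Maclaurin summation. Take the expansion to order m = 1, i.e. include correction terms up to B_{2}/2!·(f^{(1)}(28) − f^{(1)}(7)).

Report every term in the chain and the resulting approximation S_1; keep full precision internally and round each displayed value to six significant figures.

∫_7^28 ln(x) dx evaluates to 58.6804.
½[f(7) + f(28)] = ½[1.94591 + 3.33220] = 2.63906.
Running total after boundary: 61.3194.
Correction k=1: B_{2}/2! · (f^{(1)}(28) − f^{(1)}(7)) = 1/12 · (0.0357143 − 0.142857) = -0.00892857.

S_1 ≈ 61.3105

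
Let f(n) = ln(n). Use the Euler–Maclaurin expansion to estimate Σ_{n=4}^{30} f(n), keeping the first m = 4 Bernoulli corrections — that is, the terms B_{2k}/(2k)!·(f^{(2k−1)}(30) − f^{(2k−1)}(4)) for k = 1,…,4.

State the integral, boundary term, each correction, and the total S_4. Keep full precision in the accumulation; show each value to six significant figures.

Integral: ∫_4^30 ln(x) dx = 70.4907.
Endpoint term: (f(4) + f(30))/2 = (1.38629 + 3.40120)/2 = 2.39375.
So far: 72.8845.
Correction k=1: B_{2}/2! · (f^{(1)}(30) − f^{(1)}(4)) = 1/12 · (0.0333333 − 0.250000) = -0.0180556.
Running total after k=1: 72.8664.
Correction k=2: B_{4}/4! · (f^{(3)}(30) − f^{(3)}(4)) = −1/720 · (7.40741e-05 − 0.0312500) = 4.32999e-05.
Running total after k=2: 72.8665.
Correction k=3: B_{6}/6! · (f^{(5)}(30) − f^{(5)}(4)) = 1/30240 · (9.87654e-07 − 0.0234375) = -7.75017e-07.
Running total after k=3: 72.8665.
Correction k=4: B_{8}/8! · (f^{(7)}(30) − f^{(7)}(4)) = −1/1209600 · (3.29218e-08 − 0.0439453) = 3.63304e-08.

S_4 ≈ 72.8665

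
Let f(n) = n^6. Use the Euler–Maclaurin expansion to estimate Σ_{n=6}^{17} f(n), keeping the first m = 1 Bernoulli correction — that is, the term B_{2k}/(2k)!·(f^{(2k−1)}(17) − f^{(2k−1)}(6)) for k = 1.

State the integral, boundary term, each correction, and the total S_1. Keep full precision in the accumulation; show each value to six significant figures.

The integral term ∫_6^17 x^6 dx = 5.85798e+07.
Boundary: ½(f(6) + f(17)) = ½(46656.0 + 2.41376e+07) = 1.20921e+07.
Running total after boundary: 7.06719e+07.
Order-1 term: 1/12 · (8.51914e+06 − 46656.0) = 706040.

S_1 ≈ 7.13780e+07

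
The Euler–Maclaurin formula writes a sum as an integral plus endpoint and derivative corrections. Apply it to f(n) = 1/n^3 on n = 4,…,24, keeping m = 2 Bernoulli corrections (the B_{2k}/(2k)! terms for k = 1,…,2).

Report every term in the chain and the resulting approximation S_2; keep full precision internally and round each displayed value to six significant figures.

∫_4^24 1/x^3 dx evaluates to 0.0303819.
Endpoint term: (f(4) + f(24))/2 = (0.0156250 + 7.23380e-05)/2 = 0.00784867.
So far: 0.0382306.
k=1: B_{2}/(2)! × [f^{(1)}(24) − f^{(1)}(4)] = 1/12 × (-9.04225e-06 − (-0.0117188)) = 0.000975809.
Running total after k=1: 0.0392064.
k=2: B_{4}/(4)! × [f^{(3)}(24) − f^{(3)}(4)] = −1/720 × (-3.13967e-07 − (-0.0146484)) = -2.03446e-05.

S_2 ≈ 0.0391861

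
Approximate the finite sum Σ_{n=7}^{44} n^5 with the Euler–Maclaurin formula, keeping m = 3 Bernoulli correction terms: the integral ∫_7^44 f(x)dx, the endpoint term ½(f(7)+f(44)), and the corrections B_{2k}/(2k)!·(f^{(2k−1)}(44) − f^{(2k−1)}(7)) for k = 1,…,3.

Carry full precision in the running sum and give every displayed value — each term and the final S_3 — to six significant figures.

S_3 ≈ 1.29339e+09

∫_7^44 x^5 dx evaluates to 1.20937e+09.
Endpoint term: (f(7) + f(44))/2 = (16807.0 + 1.64916e+08)/2 = 8.24665e+07.
Integral + boundary = 1.29183e+09.
Order-1 term: 1/12 · (1.87405e+07 − 12005.0) = 1.56071e+06.
After k=1: 1.29339e+09.
Order-2 term: −1/720 · (116160 − 2940.00) = -157.250.
After k=2: 1.29339e+09.
Order-3 term: 1/30240 · (120.000 − 120.000) = 0.00000.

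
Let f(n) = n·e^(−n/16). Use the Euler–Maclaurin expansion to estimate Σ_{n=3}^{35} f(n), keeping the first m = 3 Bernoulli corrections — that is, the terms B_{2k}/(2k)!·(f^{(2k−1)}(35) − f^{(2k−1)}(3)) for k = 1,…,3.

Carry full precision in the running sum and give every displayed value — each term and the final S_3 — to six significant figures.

∫_3^35 x·e^(−x/16) dx evaluates to 160.472.
Boundary: ½(f(3) + f(35)) = ½(2.48709 + 3.92689) = 3.20699.
Running total after boundary: 163.679.
k=1: B_{2}/(2)! × [f^{(1)}(35) − f^{(1)}(3)] = 1/12 × (-0.133234 − 0.673586) = -0.0672350.
Running total after k=1: 163.612.
k=2: B_{4}/(4)! × [f^{(3)}(35) − f^{(3)}(3)] = −1/720 × (0.000356094 − 0.00910799) = 1.21554e-05.
Running total after k=2: 163.612.
k=3: B_{6}/(6)! × [f^{(5)}(35) − f^{(5)}(3)] = 1/30240 × (4.81497e-06 − 6.08780e-05) = -1.85394e-09.

S_3 ≈ 163.612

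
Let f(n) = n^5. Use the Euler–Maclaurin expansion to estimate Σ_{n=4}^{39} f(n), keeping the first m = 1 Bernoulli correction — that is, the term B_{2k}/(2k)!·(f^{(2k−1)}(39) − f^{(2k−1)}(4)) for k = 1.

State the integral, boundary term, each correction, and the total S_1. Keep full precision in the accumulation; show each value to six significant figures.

S_1 ≈ 6.32533e+08

∫_4^39 x^5 dx evaluates to 5.86457e+08.
Boundary: ½(f(4) + f(39)) = ½(1024.00 + 9.02242e+07) = 4.51126e+07.
Integral + boundary = 6.31569e+08.
k=1: B_{2}/(2)! × [f^{(1)}(39) − f^{(1)}(4)] = 1/12 × (1.15672e+07 − 1280.00) = 963827.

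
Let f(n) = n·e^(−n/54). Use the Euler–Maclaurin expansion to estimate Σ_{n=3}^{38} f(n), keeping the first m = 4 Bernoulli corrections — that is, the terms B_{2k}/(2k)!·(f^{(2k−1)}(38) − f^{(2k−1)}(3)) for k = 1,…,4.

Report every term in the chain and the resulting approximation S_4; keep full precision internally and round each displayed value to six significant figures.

∫_3^38 x·e^(−x/54) dx evaluates to 453.748.
Endpoint term: (f(3) + f(38))/2 = (2.83788 + 18.8005)/2 = 10.8192.
Integral + boundary = 464.567.
Order-1 term: 1/12 · (0.146592 − 0.893406) = -0.0622345.
After k=1: 464.505.
Order-2 term: −1/720 · (0.000389606 − 0.000955187) = 7.85529e-07.
After k=2: 464.505.
Order-3 term: 1/30240 · (2.49980e-07 − 5.50066e-07) = -9.92350e-12.
After k=3: 464.505.
Order-4 term: −1/1209600 · (1.25634e-10 − 2.64940e-10) = 1.15167e-16.

S_4 ≈ 464.505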